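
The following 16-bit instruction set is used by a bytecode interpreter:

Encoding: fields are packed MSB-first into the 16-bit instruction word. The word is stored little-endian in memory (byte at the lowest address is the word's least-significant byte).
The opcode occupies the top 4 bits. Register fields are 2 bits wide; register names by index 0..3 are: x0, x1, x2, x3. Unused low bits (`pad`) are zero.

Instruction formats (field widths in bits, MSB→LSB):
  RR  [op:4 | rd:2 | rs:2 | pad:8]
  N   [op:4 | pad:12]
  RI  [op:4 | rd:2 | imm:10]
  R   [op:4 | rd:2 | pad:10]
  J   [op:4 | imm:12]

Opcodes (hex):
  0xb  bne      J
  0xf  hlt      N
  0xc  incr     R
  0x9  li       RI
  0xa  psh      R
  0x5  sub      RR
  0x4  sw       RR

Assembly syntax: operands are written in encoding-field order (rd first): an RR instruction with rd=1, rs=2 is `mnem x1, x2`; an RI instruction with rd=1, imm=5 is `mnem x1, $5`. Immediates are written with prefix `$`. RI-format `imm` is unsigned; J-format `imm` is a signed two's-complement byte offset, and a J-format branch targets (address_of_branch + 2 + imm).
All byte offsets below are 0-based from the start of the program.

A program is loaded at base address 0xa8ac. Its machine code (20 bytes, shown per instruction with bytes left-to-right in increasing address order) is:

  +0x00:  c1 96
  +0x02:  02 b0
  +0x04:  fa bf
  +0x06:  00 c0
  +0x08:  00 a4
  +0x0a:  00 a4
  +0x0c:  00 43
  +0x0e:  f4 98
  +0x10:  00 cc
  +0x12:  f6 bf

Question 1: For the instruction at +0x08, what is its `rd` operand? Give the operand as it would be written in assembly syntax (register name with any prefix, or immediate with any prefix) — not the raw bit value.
x1

@+08  little-endian(00 a4) = 0xa400
  top 4b → 0xa → psh [R]
  rd@[11:10]=0x1 ⇒ x1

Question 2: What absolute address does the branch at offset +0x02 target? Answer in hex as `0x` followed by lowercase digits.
+0x02: 02 b0 ⇒ word 0xb002 (little)
  top 4b → 0xb → bne [J]
  [11:0] imm=2 = $2
  target = base 0xa8ac + off 0x02 + 2 + imm 2 = 0xa8b2

0xa8b2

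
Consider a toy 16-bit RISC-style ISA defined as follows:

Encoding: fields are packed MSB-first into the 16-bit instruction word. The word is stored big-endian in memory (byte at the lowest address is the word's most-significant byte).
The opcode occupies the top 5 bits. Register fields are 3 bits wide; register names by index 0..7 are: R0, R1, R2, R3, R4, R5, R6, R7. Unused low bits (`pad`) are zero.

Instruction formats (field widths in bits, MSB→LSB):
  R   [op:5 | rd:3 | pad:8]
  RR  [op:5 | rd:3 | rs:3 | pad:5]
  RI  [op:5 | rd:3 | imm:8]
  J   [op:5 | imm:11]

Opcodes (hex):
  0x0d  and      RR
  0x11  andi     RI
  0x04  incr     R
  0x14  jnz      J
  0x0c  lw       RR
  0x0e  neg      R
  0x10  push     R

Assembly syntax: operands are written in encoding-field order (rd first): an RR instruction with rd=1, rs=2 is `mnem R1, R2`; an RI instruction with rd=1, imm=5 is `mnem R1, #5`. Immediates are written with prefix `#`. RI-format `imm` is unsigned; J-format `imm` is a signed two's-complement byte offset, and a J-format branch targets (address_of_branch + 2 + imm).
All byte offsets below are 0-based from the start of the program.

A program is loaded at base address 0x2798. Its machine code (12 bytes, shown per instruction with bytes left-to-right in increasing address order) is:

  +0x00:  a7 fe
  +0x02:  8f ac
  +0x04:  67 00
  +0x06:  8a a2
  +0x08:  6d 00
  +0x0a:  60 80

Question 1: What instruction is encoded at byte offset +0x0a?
[0a] 60 80 → 0x6080
  top 5b → 0xc → lw [RR]
  [10:8] rd=0 = R0
  [7:5] rs=4 = R4

lw R0, R4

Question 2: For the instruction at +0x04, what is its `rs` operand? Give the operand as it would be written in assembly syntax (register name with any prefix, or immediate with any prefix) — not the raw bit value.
R0

+0x04: 67 00 ⇒ word 0x6700 (big)
  top 5b → 0xc → lw [RR]
  rd@[10:8]=0x7 ⇒ R7
  rs@[7:5]=0x0 ⇒ R0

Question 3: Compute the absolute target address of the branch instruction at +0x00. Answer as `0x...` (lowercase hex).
0x2798

off 0x00: read a7 fe as big → 0xa7fe
  op=0xa7fe>>11=0x14 ⇒ jnz (J)
  [10:0] imm=2046 (s11→-2) = #-2
  target = base 0x2798 + off 0x00 + 2 + imm -2 = 0x2798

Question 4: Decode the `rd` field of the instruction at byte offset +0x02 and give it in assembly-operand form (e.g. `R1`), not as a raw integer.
R7

+0x02: 8f ac ⇒ word 0x8fac (big)
  opcode bits[15:11]=0x11: andi/RI
  rd@[10:8]=0x7 ⇒ R7
  imm@[7:0]=0xac ⇒ #172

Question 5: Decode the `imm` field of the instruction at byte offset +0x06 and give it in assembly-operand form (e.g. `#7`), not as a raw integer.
@+06  big-endian(8a a2) = 0x8aa2
  op=0x8aa2>>11=0x11 ⇒ andi (RI)
  rd: (w>>8)&0x7=0x2 → R2
  imm: (w>>0)&0xff=0xa2 → #162

#162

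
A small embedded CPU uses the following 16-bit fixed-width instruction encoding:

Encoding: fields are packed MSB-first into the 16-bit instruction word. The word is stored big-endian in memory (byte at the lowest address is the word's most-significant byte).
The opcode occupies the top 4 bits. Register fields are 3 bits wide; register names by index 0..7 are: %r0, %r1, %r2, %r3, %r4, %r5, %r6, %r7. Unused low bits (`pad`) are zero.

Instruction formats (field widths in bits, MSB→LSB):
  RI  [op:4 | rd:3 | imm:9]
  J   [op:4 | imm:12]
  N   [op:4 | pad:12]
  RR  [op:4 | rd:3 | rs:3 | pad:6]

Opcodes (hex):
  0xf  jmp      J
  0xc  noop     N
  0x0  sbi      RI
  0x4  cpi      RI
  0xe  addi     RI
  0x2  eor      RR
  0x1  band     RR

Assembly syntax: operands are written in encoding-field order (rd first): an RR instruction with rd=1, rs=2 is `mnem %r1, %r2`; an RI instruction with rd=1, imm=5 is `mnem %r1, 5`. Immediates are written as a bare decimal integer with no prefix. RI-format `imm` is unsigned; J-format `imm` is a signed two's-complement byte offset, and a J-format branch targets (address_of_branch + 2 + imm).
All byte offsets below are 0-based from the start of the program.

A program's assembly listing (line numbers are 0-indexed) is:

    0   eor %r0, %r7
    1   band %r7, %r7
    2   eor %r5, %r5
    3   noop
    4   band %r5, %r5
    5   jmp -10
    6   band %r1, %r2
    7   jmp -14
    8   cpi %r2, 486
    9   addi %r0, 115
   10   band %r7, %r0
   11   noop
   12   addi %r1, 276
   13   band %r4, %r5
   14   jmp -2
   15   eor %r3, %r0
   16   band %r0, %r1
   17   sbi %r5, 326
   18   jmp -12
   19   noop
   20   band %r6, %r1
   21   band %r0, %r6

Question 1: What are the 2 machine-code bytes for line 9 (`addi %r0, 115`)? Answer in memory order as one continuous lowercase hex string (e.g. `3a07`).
line 9 (addi): pack op=0xe:4|rd=0:3|imm=115:9 = 0xe073; big→ e0 73

e073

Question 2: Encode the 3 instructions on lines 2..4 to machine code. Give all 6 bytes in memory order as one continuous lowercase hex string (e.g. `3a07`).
line 2 (eor): pack op=0x2:4|rd=5:3|rs=5:3|pad=0:6 = 0x2b40; big→ 2b 40
line 3 (noop): pack op=0xc:4|pad=0:12 = 0xc000; big→ c0 00
line 4 (band): pack op=0x1:4|rd=5:3|rs=5:3|pad=0:6 = 0x1b40; big→ 1b 40

2b40c0001b40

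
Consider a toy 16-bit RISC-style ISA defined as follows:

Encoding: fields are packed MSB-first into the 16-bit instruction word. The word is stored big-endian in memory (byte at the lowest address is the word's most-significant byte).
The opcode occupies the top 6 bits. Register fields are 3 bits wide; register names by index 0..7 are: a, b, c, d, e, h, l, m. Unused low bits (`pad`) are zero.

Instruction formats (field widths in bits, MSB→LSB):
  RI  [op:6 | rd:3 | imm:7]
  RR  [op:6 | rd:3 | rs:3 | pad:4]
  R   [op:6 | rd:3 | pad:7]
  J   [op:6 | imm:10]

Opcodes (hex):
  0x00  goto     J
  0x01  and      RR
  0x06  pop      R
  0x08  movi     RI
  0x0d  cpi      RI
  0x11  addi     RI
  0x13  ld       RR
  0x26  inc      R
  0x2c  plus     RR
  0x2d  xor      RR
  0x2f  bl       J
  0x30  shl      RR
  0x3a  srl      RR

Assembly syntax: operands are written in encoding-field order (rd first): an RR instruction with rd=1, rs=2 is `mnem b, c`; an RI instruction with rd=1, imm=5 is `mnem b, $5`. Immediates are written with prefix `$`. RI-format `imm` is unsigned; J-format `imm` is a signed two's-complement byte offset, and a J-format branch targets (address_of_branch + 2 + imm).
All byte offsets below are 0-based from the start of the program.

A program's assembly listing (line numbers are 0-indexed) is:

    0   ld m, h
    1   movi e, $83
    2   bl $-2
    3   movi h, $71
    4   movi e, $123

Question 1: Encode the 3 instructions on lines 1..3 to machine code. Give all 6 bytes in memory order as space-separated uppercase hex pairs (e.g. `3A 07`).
22 53 BF FE 22 C7

1. movi fields op=0x8:6|rd=4:3|imm=83:7 → word 2253h → 22 53
2. bl fields op=0x2f:6|imm=-2:10 → word bffeh → bf fe
3. movi fields op=0x8:6|rd=5:3|imm=71:7 → word 22c7h → 22 c7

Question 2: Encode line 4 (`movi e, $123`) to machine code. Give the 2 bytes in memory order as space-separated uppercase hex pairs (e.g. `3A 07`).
4. movi fields op=0x8:6|rd=4:3|imm=123:7 → word 227bh → 22 7b

22 7B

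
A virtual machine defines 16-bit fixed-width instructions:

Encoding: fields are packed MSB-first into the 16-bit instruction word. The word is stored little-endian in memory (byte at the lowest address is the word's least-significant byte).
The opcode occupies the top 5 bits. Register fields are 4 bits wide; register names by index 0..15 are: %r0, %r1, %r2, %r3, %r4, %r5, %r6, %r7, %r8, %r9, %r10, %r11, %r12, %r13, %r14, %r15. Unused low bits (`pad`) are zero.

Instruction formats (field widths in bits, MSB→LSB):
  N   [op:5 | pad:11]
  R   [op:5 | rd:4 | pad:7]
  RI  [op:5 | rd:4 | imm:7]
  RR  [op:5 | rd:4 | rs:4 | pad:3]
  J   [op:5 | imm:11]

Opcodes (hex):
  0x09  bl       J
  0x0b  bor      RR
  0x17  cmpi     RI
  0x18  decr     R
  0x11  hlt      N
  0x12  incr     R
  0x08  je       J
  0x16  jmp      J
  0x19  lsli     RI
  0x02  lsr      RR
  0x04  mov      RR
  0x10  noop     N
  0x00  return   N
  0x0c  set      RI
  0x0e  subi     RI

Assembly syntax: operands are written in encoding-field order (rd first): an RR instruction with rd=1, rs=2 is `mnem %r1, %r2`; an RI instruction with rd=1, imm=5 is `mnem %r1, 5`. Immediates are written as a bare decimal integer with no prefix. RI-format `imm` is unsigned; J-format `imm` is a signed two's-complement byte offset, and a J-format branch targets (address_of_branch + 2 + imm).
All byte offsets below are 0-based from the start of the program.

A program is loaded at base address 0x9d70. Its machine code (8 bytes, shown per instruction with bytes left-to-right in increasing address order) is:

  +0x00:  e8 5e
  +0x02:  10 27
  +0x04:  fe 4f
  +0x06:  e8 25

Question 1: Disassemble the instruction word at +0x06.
mov %r11, %r13

@+06  little-endian(e8 25) = 0x25e8
  op=0x25e8>>11=0x4 ⇒ mov (RR)
  [10:7] rd=11 = %r11
  [6:3] rs=13 = %r13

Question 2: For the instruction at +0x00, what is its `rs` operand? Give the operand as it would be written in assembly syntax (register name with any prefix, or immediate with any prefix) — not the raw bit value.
+0x00: e8 5e ⇒ word 0x5ee8 (little)
  opcode bits[15:11]=0xb: bor/RR
  [10:7] rd=13 = %r13
  [6:3] rs=13 = %r13

%r13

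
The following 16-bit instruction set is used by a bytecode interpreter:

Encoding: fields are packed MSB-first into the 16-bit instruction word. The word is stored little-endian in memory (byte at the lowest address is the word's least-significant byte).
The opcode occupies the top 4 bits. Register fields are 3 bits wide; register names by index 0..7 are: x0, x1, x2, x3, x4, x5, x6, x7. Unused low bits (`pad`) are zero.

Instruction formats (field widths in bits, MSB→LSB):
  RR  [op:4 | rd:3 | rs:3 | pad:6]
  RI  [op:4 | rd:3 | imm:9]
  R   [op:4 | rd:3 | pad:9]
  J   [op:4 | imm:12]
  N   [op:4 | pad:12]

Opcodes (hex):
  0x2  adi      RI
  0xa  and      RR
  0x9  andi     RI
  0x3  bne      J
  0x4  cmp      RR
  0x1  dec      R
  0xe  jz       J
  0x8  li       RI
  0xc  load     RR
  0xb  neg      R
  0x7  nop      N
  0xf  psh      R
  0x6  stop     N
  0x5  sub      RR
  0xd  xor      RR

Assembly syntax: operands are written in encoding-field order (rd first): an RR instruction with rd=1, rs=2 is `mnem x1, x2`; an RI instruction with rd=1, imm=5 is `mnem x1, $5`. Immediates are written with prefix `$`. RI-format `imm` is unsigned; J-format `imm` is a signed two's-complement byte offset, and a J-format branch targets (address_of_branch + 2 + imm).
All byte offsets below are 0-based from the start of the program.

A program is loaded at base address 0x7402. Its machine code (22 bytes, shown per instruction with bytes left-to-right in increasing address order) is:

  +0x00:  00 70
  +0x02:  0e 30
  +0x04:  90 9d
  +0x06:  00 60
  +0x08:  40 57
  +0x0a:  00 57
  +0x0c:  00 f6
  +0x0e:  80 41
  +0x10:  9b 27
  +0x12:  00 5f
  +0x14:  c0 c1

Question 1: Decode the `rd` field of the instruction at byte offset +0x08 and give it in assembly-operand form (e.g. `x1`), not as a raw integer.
x3

[08] 40 57 → 0x5740
  opcode bits[15:12]=0x5: sub/RR
  rd@[11:9]=0x3 ⇒ x3
  rs@[8:6]=0x5 ⇒ x5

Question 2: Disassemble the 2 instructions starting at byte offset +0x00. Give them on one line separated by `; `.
@+00  little-endian(00 70) = 0x7000
  opcode bits[15:12]=0x7: nop/N
@+02  little-endian(0e 30) = 0x300e
  opcode bits[15:12]=0x3: bne/J
  [11:0] imm=14 = $14

nop; bne $14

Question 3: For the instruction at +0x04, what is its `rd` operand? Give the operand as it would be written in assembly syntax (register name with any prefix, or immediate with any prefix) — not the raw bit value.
@+04  little-endian(90 9d) = 0x9d90
  op=0x9d90>>12=0x9 ⇒ andi (RI)
  rd@[11:9]=0x6 ⇒ x6
  imm@[8:0]=0x190 ⇒ $400

x6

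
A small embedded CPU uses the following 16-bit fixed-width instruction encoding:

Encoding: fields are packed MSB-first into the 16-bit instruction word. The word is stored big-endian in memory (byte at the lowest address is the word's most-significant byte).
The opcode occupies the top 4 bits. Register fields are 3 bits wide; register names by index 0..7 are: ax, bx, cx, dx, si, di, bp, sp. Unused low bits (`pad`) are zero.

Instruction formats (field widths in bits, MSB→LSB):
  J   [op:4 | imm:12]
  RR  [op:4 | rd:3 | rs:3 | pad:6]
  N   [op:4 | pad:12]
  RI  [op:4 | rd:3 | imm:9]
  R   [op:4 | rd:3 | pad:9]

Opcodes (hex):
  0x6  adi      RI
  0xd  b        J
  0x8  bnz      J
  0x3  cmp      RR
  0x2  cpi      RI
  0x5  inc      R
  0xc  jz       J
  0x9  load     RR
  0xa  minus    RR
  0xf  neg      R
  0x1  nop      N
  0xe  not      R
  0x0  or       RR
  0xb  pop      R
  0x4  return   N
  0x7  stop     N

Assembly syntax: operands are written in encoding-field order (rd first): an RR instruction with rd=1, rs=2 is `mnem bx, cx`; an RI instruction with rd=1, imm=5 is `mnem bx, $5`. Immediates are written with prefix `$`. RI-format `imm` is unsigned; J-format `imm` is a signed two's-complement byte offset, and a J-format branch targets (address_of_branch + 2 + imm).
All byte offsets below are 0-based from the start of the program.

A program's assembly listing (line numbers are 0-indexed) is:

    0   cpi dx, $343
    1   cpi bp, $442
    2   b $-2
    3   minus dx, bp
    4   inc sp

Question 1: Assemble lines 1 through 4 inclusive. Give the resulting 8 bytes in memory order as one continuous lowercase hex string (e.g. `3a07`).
2dbadffea7805e00

1. cpi fields op=0x2:4|rd=6:3|imm=442:9 → word 2dbah → 2d ba
2. b fields op=0xd:4|imm=-2:12 → word dffeh → df fe
3. minus fields op=0xa:4|rd=3:3|rs=6:3|pad=0:6 → word a780h → a7 80
4. inc fields op=0x5:4|rd=7:3|pad=0:9 → word 5e00h → 5e 00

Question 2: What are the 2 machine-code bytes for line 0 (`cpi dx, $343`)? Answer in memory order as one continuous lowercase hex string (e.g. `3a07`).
L0: cpi op=0x2:4|rd=3:3|imm=343:9 ⇒ 0x2757 ⇒ big 27 57

2757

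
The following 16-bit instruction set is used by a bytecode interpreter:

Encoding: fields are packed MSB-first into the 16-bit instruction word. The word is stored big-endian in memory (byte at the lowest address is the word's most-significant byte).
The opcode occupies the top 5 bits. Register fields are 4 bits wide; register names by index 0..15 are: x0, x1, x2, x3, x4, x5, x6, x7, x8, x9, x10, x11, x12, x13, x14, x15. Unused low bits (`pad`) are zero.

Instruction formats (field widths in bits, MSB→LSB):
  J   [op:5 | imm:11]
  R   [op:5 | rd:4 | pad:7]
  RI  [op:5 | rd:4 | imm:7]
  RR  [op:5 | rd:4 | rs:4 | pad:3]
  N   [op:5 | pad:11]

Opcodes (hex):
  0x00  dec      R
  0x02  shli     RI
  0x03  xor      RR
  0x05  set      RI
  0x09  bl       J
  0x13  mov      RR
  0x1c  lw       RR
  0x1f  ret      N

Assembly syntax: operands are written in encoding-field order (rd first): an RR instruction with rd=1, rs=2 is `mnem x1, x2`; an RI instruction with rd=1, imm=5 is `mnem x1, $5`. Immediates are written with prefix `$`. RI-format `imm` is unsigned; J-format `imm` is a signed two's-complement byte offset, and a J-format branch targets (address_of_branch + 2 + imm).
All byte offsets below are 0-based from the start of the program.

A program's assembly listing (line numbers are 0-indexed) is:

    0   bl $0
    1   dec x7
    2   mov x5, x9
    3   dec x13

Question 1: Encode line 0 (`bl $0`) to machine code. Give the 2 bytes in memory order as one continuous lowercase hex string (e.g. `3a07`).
0. bl fields op=0x9:5|imm=0:11 → word 4800h → 48 00

4800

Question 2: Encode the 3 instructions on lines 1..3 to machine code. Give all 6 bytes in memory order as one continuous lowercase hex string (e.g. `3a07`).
line 1 (dec): pack op=0x0:5|rd=7:4|pad=0:7 = 0x0380; big→ 03 80
line 2 (mov): pack op=0x13:5|rd=5:4|rs=9:4|pad=0:3 = 0x9ac8; big→ 9a c8
line 3 (dec): pack op=0x0:5|rd=13:4|pad=0:7 = 0x0680; big→ 06 80

03809ac80680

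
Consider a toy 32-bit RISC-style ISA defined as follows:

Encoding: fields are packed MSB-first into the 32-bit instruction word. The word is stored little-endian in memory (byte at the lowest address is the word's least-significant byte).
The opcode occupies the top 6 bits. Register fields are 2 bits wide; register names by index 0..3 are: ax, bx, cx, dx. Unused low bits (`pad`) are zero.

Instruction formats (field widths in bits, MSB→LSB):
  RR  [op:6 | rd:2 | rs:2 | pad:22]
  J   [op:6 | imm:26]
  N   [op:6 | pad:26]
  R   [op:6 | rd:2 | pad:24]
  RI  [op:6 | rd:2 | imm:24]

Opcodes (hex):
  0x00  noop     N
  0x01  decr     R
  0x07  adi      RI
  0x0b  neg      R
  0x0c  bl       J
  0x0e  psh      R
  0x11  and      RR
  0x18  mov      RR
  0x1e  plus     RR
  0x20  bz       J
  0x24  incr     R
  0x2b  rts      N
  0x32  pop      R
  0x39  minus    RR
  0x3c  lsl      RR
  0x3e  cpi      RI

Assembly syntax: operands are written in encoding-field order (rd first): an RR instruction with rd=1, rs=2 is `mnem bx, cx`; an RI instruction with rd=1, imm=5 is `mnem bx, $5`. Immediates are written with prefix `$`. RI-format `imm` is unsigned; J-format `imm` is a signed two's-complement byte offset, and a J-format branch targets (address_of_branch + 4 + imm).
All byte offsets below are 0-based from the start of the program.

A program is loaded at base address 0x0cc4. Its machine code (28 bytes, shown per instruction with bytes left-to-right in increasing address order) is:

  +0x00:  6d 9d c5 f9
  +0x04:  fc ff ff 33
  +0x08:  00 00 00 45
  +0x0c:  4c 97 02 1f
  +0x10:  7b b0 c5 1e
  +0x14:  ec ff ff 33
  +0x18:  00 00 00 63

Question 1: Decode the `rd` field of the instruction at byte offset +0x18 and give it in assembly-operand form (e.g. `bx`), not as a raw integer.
@+18  little-endian(00 00 00 63) = 0x63000000
  op=0x63000000>>26=0x18 ⇒ mov (RR)
  rd@[25:24]=0x3 ⇒ dx
  rs@[23:22]=0x0 ⇒ ax

dx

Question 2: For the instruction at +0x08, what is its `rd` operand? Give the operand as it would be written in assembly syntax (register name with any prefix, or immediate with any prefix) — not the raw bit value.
[08] 00 00 00 45 → 0x45000000
  op=0x45000000>>26=0x11 ⇒ and (RR)
  [25:24] rd=1 = bx
  [23:22] rs=0 = ax

bx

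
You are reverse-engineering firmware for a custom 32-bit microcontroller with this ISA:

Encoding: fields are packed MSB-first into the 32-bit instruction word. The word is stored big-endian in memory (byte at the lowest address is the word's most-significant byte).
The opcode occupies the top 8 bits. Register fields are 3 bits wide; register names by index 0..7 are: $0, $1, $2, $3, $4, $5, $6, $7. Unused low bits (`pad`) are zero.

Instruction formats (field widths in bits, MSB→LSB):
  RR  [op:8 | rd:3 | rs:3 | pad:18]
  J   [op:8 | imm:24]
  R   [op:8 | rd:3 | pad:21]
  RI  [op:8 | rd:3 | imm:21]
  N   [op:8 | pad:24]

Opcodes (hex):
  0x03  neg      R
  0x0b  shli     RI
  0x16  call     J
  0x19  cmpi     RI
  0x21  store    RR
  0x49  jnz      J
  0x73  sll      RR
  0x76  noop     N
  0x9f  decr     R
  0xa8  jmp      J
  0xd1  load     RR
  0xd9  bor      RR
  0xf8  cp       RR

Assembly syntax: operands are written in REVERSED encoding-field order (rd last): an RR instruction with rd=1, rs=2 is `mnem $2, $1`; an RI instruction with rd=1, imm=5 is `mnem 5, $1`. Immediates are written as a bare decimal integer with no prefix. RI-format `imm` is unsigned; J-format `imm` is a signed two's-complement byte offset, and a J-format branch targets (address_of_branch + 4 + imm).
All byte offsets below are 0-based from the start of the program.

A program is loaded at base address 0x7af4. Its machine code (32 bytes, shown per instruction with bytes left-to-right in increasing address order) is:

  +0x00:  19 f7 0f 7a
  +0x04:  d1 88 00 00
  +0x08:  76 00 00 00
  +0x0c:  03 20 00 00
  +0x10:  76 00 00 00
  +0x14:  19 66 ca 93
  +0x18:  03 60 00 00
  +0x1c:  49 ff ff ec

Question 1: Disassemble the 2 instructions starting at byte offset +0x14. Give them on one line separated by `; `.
cmpi 445075, $3; neg $3

+0x14: 19 66 ca 93 ⇒ word 0x1966ca93 (big)
  opcode bits[31:24]=0x19: cmpi/RI
  rd@[23:21]=0x3 ⇒ $3
  imm@[20:0]=0x6ca93 ⇒ 445075
+0x18: 03 60 00 00 ⇒ word 0x03600000 (big)
  opcode bits[31:24]=0x3: neg/R
  rd@[23:21]=0x3 ⇒ $3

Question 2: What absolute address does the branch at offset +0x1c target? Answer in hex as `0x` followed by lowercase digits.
+0x1c: 49 ff ff ec ⇒ word 0x49ffffec (big)
  opcode bits[31:24]=0x49: jnz/J
  imm@[23:0]=0xffffec (s24→-20) ⇒ -20
  target = base 0x7af4 + off 0x1c + 4 + imm -20 = 0x7b00

0x7b00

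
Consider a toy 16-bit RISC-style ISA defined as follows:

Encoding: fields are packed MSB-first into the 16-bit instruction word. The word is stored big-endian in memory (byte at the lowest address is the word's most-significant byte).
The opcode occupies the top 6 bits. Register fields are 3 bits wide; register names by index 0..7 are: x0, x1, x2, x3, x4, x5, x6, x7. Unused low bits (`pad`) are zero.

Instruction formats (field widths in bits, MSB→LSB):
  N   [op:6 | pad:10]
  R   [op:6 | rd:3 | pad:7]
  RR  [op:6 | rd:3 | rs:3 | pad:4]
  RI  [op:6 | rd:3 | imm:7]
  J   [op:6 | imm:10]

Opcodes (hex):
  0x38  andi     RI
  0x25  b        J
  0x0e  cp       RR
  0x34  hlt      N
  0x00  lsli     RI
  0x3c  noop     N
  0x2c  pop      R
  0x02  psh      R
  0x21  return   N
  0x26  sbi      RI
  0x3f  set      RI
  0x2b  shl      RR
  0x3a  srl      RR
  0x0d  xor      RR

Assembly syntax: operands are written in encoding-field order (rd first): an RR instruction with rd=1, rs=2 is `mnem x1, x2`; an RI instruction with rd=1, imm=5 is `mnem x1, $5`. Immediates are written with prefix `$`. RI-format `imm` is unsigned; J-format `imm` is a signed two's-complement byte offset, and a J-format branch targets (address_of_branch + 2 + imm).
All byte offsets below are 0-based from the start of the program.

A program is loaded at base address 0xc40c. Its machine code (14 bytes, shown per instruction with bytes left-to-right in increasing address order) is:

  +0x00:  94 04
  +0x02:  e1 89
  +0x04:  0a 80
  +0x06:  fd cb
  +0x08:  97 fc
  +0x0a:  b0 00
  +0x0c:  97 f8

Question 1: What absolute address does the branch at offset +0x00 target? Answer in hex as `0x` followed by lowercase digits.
0xc412

[00] 94 04 → 0x9404
  top 6b → 0x25 → b [J]
  imm: (w>>0)&0x3ff=0x4 → $4
  target = base 0xc40c + off 0x00 + 2 + imm 4 = 0xc412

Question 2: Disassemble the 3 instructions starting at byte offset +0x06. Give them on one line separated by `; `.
set x3, $75; b $-4; pop x0

@+06  big-endian(fd cb) = 0xfdcb
  top 6b → 0x3f → set [RI]
  [9:7] rd=3 = x3
  [6:0] imm=75 = $75
@+08  big-endian(97 fc) = 0x97fc
  top 6b → 0x25 → b [J]
  [9:0] imm=1020 (s10→-4) = $-4
@+0a  big-endian(b0 00) = 0xb000
  top 6b → 0x2c → pop [R]
  [9:7] rd=0 = x0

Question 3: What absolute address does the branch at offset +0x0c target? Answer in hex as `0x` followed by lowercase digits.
0xc412

@+0c  big-endian(97 f8) = 0x97f8
  opcode bits[15:10]=0x25: b/J
  [9:0] imm=1016 (s10→-8) = $-8
  target = base 0xc40c + off 0x0c + 2 + imm -8 = 0xc412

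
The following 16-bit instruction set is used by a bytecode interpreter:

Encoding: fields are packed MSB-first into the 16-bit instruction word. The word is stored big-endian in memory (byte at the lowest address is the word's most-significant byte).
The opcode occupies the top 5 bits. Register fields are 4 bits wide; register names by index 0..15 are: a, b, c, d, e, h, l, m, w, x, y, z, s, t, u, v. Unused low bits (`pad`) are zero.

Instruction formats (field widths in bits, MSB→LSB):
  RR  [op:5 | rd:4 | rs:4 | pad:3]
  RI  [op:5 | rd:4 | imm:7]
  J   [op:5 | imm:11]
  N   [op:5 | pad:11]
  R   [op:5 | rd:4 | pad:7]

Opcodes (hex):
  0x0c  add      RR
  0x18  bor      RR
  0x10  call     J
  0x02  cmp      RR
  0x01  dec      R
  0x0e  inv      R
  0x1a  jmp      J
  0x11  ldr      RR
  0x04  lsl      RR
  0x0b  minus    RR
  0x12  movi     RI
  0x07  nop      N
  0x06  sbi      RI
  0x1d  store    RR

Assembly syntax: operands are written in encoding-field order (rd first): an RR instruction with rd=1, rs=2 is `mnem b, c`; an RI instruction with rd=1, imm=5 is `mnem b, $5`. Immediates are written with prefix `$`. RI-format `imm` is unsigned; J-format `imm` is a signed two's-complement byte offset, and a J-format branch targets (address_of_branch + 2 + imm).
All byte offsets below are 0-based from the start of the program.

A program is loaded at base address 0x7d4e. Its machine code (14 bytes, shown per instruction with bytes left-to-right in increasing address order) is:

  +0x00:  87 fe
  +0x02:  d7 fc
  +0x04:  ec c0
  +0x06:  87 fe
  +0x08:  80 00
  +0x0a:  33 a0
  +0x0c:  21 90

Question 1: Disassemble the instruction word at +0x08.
@+08  big-endian(80 00) = 0x8000
  top 5b → 0x10 → call [J]
  imm@[10:0]=0x0 ⇒ $0

call $0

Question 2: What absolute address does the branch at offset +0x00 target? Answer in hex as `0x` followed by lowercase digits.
+0x00: 87 fe ⇒ word 0x87fe (big)
  opcode bits[15:11]=0x10: call/J
  imm@[10:0]=0x7fe (s11→-2) ⇒ $-2
  target = base 0x7d4e + off 0x00 + 2 + imm -2 = 0x7d4e

0x7d4e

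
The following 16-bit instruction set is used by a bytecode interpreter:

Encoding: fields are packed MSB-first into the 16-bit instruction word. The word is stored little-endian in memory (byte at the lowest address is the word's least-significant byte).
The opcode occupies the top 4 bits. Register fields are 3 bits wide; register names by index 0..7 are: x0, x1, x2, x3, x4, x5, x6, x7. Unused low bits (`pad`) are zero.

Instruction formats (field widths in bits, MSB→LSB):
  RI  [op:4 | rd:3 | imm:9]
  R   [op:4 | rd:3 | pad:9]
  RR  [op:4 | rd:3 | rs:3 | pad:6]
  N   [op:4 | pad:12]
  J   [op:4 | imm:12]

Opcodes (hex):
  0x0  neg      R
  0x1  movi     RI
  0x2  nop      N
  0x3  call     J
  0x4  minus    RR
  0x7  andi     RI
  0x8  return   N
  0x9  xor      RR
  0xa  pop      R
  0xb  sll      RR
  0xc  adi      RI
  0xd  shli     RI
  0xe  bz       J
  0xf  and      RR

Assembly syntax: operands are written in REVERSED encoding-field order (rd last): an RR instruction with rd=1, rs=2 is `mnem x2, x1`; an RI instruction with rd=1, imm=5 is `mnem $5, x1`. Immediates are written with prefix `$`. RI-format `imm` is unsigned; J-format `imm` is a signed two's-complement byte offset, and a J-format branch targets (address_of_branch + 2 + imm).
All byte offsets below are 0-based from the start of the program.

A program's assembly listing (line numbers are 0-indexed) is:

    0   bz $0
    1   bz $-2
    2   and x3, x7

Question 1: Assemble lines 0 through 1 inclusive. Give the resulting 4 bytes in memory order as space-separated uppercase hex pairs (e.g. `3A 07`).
line 0 (bz): pack op=0xe:4|imm=0:12 = 0xe000; little→ 00 e0
line 1 (bz): pack op=0xe:4|imm=-2:12 = 0xeffe; little→ fe ef

00 E0 FE EF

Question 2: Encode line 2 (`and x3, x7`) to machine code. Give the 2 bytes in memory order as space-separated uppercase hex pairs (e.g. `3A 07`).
2. and fields op=0xf:4|rd=7:3|rs=3:3|pad=0:6 → word fec0h → c0 fe

C0 FE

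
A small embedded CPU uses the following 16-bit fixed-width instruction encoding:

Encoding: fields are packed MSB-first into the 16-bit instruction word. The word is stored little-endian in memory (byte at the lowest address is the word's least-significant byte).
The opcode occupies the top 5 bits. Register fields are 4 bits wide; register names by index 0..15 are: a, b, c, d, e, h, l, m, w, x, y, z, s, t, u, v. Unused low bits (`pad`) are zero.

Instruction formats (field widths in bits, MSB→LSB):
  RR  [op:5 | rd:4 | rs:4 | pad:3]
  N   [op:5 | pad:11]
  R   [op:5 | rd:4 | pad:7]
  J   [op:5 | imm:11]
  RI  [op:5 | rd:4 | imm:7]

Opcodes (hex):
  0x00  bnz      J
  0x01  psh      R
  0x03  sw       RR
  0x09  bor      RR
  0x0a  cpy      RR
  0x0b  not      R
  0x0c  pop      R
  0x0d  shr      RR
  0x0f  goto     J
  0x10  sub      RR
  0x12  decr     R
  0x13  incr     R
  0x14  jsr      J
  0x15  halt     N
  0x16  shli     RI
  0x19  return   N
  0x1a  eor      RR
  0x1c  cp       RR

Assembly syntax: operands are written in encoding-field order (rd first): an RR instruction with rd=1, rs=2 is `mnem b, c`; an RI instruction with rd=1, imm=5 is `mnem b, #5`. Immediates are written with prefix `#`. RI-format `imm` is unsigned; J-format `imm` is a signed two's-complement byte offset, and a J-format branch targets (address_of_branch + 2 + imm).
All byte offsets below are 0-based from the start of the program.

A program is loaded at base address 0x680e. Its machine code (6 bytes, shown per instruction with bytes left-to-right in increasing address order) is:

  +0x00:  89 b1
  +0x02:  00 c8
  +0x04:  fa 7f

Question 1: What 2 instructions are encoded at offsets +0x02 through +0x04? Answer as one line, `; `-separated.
off 0x02: read 00 c8 as little → 0xc800
  opcode bits[15:11]=0x19: return/N
off 0x04: read fa 7f as little → 0x7ffa
  opcode bits[15:11]=0xf: goto/J
  imm: (w>>0)&0x7ff=0x7fa (s11→-6) → #-6

return; goto #-6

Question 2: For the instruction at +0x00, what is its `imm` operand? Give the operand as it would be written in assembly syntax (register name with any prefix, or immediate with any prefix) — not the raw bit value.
#9

@+00  little-endian(89 b1) = 0xb189
  op=0xb189>>11=0x16 ⇒ shli (RI)
  rd@[10:7]=0x3 ⇒ d
  imm@[6:0]=0x9 ⇒ #9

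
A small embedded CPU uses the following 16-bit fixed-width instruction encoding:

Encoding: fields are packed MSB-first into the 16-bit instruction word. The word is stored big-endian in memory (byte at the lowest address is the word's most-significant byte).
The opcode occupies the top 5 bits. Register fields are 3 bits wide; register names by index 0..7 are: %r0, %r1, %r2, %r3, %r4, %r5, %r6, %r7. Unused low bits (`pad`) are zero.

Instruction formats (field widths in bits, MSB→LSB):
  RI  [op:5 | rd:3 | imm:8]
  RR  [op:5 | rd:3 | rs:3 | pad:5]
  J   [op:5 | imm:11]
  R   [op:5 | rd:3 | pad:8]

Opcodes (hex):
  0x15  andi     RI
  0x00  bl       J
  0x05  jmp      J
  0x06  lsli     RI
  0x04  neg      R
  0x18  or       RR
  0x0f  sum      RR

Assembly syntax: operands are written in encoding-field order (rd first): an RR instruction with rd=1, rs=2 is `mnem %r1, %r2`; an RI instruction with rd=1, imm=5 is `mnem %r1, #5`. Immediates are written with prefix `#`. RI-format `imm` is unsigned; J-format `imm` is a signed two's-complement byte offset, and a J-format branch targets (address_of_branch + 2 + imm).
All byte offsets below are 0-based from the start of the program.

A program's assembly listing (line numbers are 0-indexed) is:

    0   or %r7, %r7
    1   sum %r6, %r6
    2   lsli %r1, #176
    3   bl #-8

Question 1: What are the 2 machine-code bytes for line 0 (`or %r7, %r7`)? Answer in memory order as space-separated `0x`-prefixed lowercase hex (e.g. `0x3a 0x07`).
0xc7 0xe0

L0: or op=0x18:5|rd=7:3|rs=7:3|pad=0:5 ⇒ 0xc7e0 ⇒ big c7 e0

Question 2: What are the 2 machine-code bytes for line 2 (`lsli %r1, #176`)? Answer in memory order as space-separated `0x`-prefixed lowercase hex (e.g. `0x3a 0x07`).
0x31 0xb0

2. lsli fields op=0x6:5|rd=1:3|imm=176:8 → word 31b0h → 31 b0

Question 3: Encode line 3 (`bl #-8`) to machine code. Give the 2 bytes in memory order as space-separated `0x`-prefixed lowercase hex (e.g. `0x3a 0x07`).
0x07 0xf8

L3: bl op=0x0:5|imm=-8:11 ⇒ 0x07f8 ⇒ big 07 f8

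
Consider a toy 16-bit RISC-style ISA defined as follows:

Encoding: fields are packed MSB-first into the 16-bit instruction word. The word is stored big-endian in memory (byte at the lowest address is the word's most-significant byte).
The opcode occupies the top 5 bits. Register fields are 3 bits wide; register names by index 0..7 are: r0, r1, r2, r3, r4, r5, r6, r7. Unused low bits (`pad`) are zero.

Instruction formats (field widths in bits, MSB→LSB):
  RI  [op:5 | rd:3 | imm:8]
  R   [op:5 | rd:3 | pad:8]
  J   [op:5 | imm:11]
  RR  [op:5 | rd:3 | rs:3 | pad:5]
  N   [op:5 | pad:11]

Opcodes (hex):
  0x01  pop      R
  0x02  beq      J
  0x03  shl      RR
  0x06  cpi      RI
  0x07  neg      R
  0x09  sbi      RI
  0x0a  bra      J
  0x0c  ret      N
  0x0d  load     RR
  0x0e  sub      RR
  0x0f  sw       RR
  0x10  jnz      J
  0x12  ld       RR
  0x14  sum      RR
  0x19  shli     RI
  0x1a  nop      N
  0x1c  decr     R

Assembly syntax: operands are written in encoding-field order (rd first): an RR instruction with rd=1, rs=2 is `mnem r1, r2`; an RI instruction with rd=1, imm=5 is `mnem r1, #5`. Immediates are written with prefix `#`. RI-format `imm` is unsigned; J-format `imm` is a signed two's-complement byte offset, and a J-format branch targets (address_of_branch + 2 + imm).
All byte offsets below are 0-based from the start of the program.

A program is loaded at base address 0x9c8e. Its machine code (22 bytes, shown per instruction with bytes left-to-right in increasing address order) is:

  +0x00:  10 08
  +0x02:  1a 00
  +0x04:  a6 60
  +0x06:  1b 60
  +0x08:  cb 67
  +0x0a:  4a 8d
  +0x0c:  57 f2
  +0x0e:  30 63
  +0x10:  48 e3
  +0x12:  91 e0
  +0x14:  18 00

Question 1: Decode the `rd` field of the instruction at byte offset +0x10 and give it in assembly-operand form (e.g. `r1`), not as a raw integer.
[10] 48 e3 → 0x48e3
  top 5b → 0x9 → sbi [RI]
  [10:8] rd=0 = r0
  [7:0] imm=227 = #227

r0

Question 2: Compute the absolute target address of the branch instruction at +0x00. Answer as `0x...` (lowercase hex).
0x9c98

+0x00: 10 08 ⇒ word 0x1008 (big)
  opcode bits[15:11]=0x2: beq/J
  [10:0] imm=8 = #8
  target = base 0x9c8e + off 0x00 + 2 + imm 8 = 0x9c98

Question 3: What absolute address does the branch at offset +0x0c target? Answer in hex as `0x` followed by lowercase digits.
0x9c8e

[0c] 57 f2 → 0x57f2
  opcode bits[15:11]=0xa: bra/J
  imm: (w>>0)&0x7ff=0x7f2 (s11→-14) → #-14
  target = base 0x9c8e + off 0x0c + 2 + imm -14 = 0x9c8e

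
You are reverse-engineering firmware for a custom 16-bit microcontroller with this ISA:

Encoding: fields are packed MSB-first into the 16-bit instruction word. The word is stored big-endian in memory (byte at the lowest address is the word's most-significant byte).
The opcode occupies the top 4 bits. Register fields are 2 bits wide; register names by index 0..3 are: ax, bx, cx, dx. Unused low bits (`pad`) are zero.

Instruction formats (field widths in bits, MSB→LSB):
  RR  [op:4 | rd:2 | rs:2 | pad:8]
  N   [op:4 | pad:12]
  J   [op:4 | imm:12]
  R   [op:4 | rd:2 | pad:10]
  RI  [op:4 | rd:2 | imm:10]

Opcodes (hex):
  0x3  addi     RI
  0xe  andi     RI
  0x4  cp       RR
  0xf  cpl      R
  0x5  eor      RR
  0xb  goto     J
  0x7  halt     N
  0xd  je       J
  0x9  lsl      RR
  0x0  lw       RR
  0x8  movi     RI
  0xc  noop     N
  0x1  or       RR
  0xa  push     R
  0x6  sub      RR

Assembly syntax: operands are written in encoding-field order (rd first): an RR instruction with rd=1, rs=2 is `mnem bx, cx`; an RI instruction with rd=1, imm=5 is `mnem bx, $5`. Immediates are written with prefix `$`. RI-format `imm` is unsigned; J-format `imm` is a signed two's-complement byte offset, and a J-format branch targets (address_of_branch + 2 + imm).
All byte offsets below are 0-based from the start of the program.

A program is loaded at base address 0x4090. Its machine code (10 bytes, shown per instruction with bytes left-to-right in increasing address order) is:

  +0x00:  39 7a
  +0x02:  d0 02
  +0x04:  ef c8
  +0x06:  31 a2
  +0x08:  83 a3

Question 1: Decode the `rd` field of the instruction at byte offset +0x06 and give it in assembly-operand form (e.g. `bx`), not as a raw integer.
@+06  big-endian(31 a2) = 0x31a2
  op=0x31a2>>12=0x3 ⇒ addi (RI)
  [11:10] rd=0 = ax
  [9:0] imm=418 = $418

ax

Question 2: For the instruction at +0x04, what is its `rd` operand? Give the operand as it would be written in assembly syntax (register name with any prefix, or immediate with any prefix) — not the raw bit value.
off 0x04: read ef c8 as big → 0xefc8
  opcode bits[15:12]=0xe: andi/RI
  rd: (w>>10)&0x3=0x3 → dx
  imm: (w>>0)&0x3ff=0x3c8 → $968

dx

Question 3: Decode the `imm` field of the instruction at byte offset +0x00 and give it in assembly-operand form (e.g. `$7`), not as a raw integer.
+0x00: 39 7a ⇒ word 0x397a (big)
  op=0x397a>>12=0x3 ⇒ addi (RI)
  rd: (w>>10)&0x3=0x2 → cx
  imm: (w>>0)&0x3ff=0x17a → $378

$378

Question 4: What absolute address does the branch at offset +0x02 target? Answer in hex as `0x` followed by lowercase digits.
[02] d0 02 → 0xd002
  opcode bits[15:12]=0xd: je/J
  imm: (w>>0)&0xfff=0x2 → $2
  target = base 0x4090 + off 0x02 + 2 + imm 2 = 0x4096

0x4096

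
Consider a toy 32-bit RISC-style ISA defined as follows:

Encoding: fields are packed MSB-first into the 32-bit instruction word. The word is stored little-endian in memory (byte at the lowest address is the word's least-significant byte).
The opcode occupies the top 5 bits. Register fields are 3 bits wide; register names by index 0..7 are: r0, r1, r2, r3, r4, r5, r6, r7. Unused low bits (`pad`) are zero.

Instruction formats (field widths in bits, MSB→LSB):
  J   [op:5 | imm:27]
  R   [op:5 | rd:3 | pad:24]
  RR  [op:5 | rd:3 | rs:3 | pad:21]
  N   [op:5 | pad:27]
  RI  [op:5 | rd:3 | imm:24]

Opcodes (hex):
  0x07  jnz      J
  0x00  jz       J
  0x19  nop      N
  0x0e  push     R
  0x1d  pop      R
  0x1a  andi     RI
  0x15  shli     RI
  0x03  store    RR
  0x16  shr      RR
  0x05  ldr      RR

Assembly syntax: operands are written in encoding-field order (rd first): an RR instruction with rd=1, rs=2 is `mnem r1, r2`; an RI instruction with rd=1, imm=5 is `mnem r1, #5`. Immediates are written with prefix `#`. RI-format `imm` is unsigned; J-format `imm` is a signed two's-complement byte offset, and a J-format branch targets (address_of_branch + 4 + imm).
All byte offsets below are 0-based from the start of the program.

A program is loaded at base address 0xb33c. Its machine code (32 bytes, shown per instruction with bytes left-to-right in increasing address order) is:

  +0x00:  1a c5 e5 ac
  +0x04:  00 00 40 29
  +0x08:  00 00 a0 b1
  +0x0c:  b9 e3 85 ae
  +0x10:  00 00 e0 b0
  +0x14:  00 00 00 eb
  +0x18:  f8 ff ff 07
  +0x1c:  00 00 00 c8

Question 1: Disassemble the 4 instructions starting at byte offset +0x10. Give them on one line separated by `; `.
shr r0, r7; pop r3; jz #-8; nop

@+10  little-endian(00 00 e0 b0) = 0xb0e00000
  op=0xb0e00000>>27=0x16 ⇒ shr (RR)
  rd@[26:24]=0x0 ⇒ r0
  rs@[23:21]=0x7 ⇒ r7
@+14  little-endian(00 00 00 eb) = 0xeb000000
  op=0xeb000000>>27=0x1d ⇒ pop (R)
  rd@[26:24]=0x3 ⇒ r3
@+18  little-endian(f8 ff ff 07) = 0x07fffff8
  op=0x07fffff8>>27=0x0 ⇒ jz (J)
  imm@[26:0]=0x7fffff8 (s27→-8) ⇒ #-8
@+1c  little-endian(00 00 00 c8) = 0xc8000000
  op=0xc8000000>>27=0x19 ⇒ nop (N)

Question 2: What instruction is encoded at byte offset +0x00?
off 0x00: read 1a c5 e5 ac as little → 0xace5c51a
  op=0xace5c51a>>27=0x15 ⇒ shli (RI)
  [26:24] rd=4 = r4
  [23:0] imm=15058202 = #15058202

shli r4, #15058202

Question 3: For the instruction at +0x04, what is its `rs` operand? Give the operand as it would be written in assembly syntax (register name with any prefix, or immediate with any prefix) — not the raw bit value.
+0x04: 00 00 40 29 ⇒ word 0x29400000 (little)
  top 5b → 0x5 → ldr [RR]
  rd@[26:24]=0x1 ⇒ r1
  rs@[23:21]=0x2 ⇒ r2

r2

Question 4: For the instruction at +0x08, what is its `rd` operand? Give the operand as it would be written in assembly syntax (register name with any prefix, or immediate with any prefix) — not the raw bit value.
off 0x08: read 00 00 a0 b1 as little → 0xb1a00000
  top 5b → 0x16 → shr [RR]
  [26:24] rd=1 = r1
  [23:21] rs=5 = r5

r1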